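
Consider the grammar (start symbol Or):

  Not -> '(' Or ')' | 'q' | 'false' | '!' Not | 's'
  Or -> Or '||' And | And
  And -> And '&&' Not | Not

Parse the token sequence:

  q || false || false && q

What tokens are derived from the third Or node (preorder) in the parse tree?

q

[Or [Or [Or [And [Not q]]] || [And [Not false]]] || [And [And [Not false]] && [Not q]]]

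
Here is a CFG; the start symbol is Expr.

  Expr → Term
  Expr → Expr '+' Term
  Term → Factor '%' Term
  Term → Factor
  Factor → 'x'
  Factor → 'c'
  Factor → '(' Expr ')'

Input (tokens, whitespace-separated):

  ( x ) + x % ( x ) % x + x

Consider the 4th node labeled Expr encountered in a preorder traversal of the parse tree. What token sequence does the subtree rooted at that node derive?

[Expr [Expr [Expr [Term [Factor ( [Expr [Term [Factor x]]] )]]] + [Term [Factor x] % [Term [Factor ( [Expr [Term [Factor x]]] )] % [Term [Factor x]]]]] + [Term [Factor x]]]

x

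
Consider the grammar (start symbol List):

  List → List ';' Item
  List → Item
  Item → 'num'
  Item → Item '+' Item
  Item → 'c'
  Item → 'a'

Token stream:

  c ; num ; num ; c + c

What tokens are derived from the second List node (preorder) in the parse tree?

[List [List [List [List [Item c]] ; [Item num]] ; [Item num]] ; [Item [Item c] + [Item c]]]

c ; num ; num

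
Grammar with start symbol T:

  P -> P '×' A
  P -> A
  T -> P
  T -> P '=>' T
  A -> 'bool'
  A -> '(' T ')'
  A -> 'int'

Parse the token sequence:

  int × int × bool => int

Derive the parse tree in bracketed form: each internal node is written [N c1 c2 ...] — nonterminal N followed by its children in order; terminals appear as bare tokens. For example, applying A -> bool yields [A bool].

T
P => T
P × A => T
P × A × A => T
A × A × A => T
int × A × A => T
int × int × A => T
int × int × bool => T
int × int × bool => P
int × int × bool => A
int × int × bool => int

[T [P [P [P [A int]] × [A int]] × [A bool]] => [T [P [A int]]]]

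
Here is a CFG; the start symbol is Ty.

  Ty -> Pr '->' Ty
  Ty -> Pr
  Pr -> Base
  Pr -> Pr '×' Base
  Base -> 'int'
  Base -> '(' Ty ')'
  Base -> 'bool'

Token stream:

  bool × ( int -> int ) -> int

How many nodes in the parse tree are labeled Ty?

4

[Ty [Pr [Pr [Base bool]] × [Base ( [Ty [Pr [Base int]] -> [Ty [Pr [Base int]]]] )]] -> [Ty [Pr [Base int]]]]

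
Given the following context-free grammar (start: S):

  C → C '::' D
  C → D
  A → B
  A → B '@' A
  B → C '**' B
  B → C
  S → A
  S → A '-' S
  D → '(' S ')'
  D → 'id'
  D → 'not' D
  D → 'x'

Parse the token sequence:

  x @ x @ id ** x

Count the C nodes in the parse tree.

[S [A [B [C [D x]]] @ [A [B [C [D x]]] @ [A [B [C [D id]] ** [B [C [D x]]]]]]]]

4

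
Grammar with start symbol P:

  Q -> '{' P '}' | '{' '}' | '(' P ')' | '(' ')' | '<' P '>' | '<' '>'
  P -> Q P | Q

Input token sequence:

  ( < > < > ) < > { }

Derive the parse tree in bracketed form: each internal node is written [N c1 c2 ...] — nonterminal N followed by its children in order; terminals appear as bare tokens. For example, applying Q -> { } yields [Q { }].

[P [Q ( [P [Q < >] [P [Q < >]]] )] [P [Q < >] [P [Q { }]]]]

P
Q P
( P ) P
( Q P ) P
( < > P ) P
( < > Q ) P
( < > < > ) P
( < > < > ) Q P
( < > < > ) < > P
( < > < > ) < > Q
( < > < > ) < > { }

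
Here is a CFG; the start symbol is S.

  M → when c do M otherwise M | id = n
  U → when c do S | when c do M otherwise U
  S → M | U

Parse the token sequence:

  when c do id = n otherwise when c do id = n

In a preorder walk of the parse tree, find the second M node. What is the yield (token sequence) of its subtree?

id = n

[S [U when c do [M id = n] otherwise [U when c do [S [M id = n]]]]]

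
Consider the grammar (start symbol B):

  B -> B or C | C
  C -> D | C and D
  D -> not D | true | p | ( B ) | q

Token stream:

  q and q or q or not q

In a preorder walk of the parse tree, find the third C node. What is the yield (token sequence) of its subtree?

[B [B [B [C [C [D q]] and [D q]]] or [C [D q]]] or [C [D not [D q]]]]

q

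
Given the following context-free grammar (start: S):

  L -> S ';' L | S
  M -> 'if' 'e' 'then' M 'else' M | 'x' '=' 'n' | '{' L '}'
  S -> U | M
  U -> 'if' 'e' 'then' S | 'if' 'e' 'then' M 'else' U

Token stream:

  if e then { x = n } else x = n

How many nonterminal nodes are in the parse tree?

[S [M if e then [M { [L [S [M x = n]]] }] else [M x = n]]]

7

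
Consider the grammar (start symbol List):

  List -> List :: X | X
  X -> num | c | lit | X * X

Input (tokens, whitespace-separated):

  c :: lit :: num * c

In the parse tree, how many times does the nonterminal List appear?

[List [List [List [X c]] :: [X lit]] :: [X [X num] * [X c]]]

3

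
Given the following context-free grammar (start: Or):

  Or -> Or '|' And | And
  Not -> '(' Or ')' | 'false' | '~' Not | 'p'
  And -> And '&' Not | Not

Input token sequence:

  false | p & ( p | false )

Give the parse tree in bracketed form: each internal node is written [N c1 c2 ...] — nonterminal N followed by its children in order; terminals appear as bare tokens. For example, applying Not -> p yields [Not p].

[Or [Or [And [Not false]]] | [And [And [Not p]] & [Not ( [Or [Or [And [Not p]]] | [And [Not false]]] )]]]

Or
Or | And
And | And
Not | And
false | And
false | And & Not
false | Not & Not
false | p & Not
false | p & ( Or )
false | p & ( Or | And )
false | p & ( And | And )
false | p & ( Not | And )
false | p & ( p | And )
false | p & ( p | Not )
false | p & ( p | false )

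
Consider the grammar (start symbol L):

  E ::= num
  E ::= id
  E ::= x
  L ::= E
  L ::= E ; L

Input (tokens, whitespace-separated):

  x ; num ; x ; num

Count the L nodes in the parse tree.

4

[L [E x] ; [L [E num] ; [L [E x] ; [L [E num]]]]]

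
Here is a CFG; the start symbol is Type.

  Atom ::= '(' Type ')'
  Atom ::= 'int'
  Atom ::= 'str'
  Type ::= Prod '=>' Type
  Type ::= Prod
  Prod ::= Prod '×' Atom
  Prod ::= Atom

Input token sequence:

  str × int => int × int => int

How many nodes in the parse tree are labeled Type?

3

[Type [Prod [Prod [Atom str]] × [Atom int]] => [Type [Prod [Prod [Atom int]] × [Atom int]] => [Type [Prod [Atom int]]]]]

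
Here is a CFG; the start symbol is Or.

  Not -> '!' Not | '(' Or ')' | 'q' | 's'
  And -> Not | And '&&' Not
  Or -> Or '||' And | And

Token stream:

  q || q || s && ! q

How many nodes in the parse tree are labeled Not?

[Or [Or [Or [And [Not q]]] || [And [Not q]]] || [And [And [Not s]] && [Not ! [Not q]]]]

5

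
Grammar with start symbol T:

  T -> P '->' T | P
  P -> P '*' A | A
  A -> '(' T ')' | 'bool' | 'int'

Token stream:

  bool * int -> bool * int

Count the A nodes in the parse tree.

4

[T [P [P [A bool]] * [A int]] -> [T [P [P [A bool]] * [A int]]]]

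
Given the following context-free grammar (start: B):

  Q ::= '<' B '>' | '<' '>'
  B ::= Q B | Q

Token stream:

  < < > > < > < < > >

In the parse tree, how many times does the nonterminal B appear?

[B [Q < [B [Q < >]] >] [B [Q < >] [B [Q < [B [Q < >]] >]]]]

5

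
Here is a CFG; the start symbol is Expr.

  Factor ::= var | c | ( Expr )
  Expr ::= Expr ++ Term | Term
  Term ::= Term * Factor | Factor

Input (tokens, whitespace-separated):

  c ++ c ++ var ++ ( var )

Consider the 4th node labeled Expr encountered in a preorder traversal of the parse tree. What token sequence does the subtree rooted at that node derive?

c

[Expr [Expr [Expr [Expr [Term [Factor c]]] ++ [Term [Factor c]]] ++ [Term [Factor var]]] ++ [Term [Factor ( [Expr [Term [Factor var]]] )]]]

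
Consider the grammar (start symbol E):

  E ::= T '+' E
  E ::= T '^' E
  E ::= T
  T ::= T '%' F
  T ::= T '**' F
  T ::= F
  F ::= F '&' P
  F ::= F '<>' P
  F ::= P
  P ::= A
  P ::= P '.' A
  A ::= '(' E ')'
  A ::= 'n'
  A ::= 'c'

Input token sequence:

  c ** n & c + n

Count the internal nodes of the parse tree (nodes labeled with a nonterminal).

17

[E [T [T [F [P [A c]]]] ** [F [F [P [A n]]] & [P [A c]]]] + [E [T [F [P [A n]]]]]]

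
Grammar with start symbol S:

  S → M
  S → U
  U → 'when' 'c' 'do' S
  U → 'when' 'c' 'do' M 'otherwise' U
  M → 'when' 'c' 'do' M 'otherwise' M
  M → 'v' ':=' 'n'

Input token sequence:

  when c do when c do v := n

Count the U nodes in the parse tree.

[S [U when c do [S [U when c do [S [M v := n]]]]]]

2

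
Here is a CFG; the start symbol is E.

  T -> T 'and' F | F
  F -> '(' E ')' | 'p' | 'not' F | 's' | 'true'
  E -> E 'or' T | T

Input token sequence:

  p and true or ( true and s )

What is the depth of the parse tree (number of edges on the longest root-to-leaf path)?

[E [E [T [T [F p]] and [F true]]] or [T [F ( [E [T [T [F true]] and [F s]]] )]]]

7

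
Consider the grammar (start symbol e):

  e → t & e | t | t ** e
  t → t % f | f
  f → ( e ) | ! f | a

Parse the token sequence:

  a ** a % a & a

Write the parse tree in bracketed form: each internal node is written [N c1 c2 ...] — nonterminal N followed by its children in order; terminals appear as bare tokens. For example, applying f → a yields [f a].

e
t ** e
f ** e
a ** e
a ** t & e
a ** t % f & e
a ** f % f & e
a ** a % f & e
a ** a % a & e
a ** a % a & t
a ** a % a & f
a ** a % a & a

[e [t [f a]] ** [e [t [t [f a]] % [f a]] & [e [t [f a]]]]]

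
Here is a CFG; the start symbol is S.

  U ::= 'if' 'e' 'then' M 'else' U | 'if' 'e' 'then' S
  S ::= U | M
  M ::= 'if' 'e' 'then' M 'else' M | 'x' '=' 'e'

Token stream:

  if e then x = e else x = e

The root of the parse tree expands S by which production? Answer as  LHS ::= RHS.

S ::= M

[S [M if e then [M x = e] else [M x = e]]]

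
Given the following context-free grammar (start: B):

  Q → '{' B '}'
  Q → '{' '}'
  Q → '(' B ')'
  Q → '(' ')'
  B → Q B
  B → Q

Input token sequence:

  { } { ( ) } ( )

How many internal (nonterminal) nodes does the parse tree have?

[B [Q { }] [B [Q { [B [Q ( )]] }] [B [Q ( )]]]]

8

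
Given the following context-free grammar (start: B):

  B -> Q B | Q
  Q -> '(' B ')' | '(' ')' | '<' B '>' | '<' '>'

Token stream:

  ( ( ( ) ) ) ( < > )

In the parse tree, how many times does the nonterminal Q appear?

[B [Q ( [B [Q ( [B [Q ( )]] )]] )] [B [Q ( [B [Q < >]] )]]]

5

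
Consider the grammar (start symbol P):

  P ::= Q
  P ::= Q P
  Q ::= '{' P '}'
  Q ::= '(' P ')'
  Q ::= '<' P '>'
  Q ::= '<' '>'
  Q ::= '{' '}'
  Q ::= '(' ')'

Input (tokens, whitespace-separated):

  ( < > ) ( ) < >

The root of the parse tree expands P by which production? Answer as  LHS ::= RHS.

P ::= Q P

[P [Q ( [P [Q < >]] )] [P [Q ( )] [P [Q < >]]]]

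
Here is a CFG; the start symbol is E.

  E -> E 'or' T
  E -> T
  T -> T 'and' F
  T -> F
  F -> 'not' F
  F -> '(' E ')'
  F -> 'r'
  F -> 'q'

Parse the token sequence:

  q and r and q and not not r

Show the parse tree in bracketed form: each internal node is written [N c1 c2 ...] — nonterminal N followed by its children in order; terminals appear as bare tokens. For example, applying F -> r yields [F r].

E
T
T and F
T and F and F
T and F and F and F
F and F and F and F
q and F and F and F
q and r and F and F
q and r and q and F
q and r and q and not F
q and r and q and not not F
q and r and q and not not r

[E [T [T [T [T [F q]] and [F r]] and [F q]] and [F not [F not [F r]]]]]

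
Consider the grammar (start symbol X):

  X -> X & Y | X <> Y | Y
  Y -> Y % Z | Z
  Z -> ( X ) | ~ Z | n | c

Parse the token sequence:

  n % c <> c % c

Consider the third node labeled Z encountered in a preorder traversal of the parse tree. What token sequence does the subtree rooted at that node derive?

[X [X [Y [Y [Z n]] % [Z c]]] <> [Y [Y [Z c]] % [Z c]]]

c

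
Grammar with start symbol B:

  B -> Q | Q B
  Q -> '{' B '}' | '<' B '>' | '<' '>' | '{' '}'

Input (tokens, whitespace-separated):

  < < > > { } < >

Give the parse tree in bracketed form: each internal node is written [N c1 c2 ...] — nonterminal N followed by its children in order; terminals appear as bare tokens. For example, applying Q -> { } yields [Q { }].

[B [Q < [B [Q < >]] >] [B [Q { }] [B [Q < >]]]]

B
Q B
< B > B
< Q > B
< < > > B
< < > > Q B
< < > > { } B
< < > > { } Q
< < > > { } < >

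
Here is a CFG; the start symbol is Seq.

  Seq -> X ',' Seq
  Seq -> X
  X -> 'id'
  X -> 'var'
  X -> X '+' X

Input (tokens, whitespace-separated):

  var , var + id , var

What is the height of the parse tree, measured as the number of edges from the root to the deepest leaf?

4

[Seq [X var] , [Seq [X [X var] + [X id]] , [Seq [X var]]]]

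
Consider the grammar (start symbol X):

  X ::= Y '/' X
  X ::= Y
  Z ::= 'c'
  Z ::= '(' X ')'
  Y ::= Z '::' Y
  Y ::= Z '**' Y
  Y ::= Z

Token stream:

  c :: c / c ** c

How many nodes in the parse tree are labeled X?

[X [Y [Z c] :: [Y [Z c]]] / [X [Y [Z c] ** [Y [Z c]]]]]

2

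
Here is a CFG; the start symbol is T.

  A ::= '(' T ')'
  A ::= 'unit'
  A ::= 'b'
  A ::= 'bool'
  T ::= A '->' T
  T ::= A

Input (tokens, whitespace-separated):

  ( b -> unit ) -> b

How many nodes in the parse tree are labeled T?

[T [A ( [T [A b] -> [T [A unit]]] )] -> [T [A b]]]

4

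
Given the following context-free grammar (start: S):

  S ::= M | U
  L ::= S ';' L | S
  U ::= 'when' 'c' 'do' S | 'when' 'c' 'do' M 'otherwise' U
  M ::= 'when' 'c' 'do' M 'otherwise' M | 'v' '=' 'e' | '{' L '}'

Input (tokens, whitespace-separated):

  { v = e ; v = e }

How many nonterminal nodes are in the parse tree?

8

[S [M { [L [S [M v = e]] ; [L [S [M v = e]]]] }]]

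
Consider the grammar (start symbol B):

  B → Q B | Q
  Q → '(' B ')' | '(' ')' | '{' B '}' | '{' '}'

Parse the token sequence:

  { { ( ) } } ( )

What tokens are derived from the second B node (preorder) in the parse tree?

[B [Q { [B [Q { [B [Q ( )]] }]] }] [B [Q ( )]]]

{ ( ) }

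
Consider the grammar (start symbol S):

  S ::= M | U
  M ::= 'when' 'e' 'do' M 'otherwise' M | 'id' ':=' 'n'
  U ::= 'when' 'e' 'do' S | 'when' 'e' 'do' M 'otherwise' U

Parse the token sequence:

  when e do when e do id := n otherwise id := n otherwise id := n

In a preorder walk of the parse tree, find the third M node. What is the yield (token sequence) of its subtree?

id := n

[S [M when e do [M when e do [M id := n] otherwise [M id := n]] otherwise [M id := n]]]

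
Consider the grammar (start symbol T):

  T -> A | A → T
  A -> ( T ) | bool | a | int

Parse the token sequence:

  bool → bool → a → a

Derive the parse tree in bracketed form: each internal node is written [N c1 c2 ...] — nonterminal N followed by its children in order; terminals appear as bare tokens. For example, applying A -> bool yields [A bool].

[T [A bool] → [T [A bool] → [T [A a] → [T [A a]]]]]

T
A → T
bool → T
bool → A → T
bool → bool → T
bool → bool → A → T
bool → bool → a → T
bool → bool → a → A
bool → bool → a → a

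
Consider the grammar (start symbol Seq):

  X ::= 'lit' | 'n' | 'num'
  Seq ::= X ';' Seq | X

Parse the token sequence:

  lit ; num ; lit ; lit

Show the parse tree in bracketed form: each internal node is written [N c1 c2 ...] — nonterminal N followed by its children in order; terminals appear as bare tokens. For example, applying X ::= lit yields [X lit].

Seq
X ; Seq
lit ; Seq
lit ; X ; Seq
lit ; num ; Seq
lit ; num ; X ; Seq
lit ; num ; lit ; Seq
lit ; num ; lit ; X
lit ; num ; lit ; lit

[Seq [X lit] ; [Seq [X num] ; [Seq [X lit] ; [Seq [X lit]]]]]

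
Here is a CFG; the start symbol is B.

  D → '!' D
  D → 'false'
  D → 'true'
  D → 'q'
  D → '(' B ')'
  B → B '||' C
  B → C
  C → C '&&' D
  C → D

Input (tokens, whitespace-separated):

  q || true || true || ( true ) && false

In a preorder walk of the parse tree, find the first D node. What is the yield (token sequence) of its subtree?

q

[B [B [B [B [C [D q]]] || [C [D true]]] || [C [D true]]] || [C [C [D ( [B [C [D true]]] )]] && [D false]]]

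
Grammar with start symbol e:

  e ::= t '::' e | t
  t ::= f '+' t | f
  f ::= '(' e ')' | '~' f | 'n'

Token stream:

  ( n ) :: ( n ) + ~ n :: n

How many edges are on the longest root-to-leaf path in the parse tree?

7

[e [t [f ( [e [t [f n]]] )]] :: [e [t [f ( [e [t [f n]]] )] + [t [f ~ [f n]]]] :: [e [t [f n]]]]]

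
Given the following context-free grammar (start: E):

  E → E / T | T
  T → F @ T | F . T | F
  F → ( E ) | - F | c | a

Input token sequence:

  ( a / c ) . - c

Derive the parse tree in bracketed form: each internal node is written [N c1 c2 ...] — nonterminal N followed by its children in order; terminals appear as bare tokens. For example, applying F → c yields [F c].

E
T
F . T
( E ) . T
( E / T ) . T
( T / T ) . T
( F / T ) . T
( a / T ) . T
( a / F ) . T
( a / c ) . T
( a / c ) . F
( a / c ) . - F
( a / c ) . - c

[E [T [F ( [E [E [T [F a]]] / [T [F c]]] )] . [T [F - [F c]]]]]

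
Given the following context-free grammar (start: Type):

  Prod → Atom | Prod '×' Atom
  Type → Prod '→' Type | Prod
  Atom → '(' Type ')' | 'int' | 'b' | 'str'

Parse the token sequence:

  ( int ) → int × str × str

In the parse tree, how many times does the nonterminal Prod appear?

5

[Type [Prod [Atom ( [Type [Prod [Atom int]]] )]] → [Type [Prod [Prod [Prod [Atom int]] × [Atom str]] × [Atom str]]]]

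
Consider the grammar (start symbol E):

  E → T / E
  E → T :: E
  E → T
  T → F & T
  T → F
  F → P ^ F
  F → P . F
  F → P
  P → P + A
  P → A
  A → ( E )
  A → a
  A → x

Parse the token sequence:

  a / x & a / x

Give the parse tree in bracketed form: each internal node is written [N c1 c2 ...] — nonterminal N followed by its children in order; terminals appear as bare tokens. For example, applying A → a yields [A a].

[E [T [F [P [A a]]]] / [E [T [F [P [A x]]] & [T [F [P [A a]]]]] / [E [T [F [P [A x]]]]]]]

E
T / E
F / E
P / E
A / E
a / E
a / T / E
a / F & T / E
a / P & T / E
a / A & T / E
a / x & T / E
a / x & F / E
a / x & P / E
a / x & A / E
a / x & a / E
a / x & a / T
a / x & a / F
a / x & a / P
a / x & a / A
a / x & a / x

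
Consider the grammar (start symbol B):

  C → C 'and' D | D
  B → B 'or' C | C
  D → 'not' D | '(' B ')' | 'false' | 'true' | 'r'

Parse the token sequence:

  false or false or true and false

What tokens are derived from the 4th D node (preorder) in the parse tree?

false

[B [B [B [C [D false]]] or [C [D false]]] or [C [C [D true]] and [D false]]]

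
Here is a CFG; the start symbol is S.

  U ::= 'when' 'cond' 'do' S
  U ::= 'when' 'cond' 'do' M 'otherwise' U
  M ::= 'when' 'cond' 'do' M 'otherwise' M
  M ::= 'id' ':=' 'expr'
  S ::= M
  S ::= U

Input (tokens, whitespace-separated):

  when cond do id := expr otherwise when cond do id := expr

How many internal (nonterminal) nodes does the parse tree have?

6

[S [U when cond do [M id := expr] otherwise [U when cond do [S [M id := expr]]]]]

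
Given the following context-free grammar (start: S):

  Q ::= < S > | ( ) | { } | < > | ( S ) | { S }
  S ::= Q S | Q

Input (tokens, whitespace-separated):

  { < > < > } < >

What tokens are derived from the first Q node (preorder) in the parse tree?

{ < > < > }

[S [Q { [S [Q < >] [S [Q < >]]] }] [S [Q < >]]]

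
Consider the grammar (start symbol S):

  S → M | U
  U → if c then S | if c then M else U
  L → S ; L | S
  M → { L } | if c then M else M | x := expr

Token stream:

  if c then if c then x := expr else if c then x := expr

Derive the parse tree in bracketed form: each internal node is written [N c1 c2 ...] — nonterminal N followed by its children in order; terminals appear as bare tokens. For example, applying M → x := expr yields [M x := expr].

[S [U if c then [S [U if c then [M x := expr] else [U if c then [S [M x := expr]]]]]]]

S
U
if c then S
if c then U
if c then if c then M else U
if c then if c then x := expr else U
if c then if c then x := expr else if c then S
if c then if c then x := expr else if c then M
if c then if c then x := expr else if c then x := expr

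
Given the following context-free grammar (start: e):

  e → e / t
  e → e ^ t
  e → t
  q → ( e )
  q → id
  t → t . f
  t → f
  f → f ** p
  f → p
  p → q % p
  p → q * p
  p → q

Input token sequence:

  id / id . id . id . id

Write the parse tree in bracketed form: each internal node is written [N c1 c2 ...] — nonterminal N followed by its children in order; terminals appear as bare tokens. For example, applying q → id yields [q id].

e
e / t
t / t
f / t
p / t
q / t
id / t
id / t . f
id / t . f . f
id / t . f . f . f
id / f . f . f . f
id / p . f . f . f
id / q . f . f . f
id / id . f . f . f
id / id . p . f . f
id / id . q . f . f
id / id . id . f . f
id / id . id . p . f
id / id . id . q . f
id / id . id . id . f
id / id . id . id . p
id / id . id . id . q
id / id . id . id . id

[e [e [t [f [p [q id]]]]] / [t [t [t [t [f [p [q id]]]] . [f [p [q id]]]] . [f [p [q id]]]] . [f [p [q id]]]]]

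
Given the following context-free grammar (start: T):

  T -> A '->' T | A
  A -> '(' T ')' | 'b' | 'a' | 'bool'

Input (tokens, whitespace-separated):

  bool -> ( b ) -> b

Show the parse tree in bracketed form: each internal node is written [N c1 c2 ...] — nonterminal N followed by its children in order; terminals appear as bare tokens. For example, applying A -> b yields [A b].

[T [A bool] -> [T [A ( [T [A b]] )] -> [T [A b]]]]

T
A -> T
bool -> T
bool -> A -> T
bool -> ( T ) -> T
bool -> ( A ) -> T
bool -> ( b ) -> T
bool -> ( b ) -> A
bool -> ( b ) -> b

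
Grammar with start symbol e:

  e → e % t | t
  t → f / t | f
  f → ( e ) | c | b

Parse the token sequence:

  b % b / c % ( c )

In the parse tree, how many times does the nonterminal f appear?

5

[e [e [e [t [f b]]] % [t [f b] / [t [f c]]]] % [t [f ( [e [t [f c]]] )]]]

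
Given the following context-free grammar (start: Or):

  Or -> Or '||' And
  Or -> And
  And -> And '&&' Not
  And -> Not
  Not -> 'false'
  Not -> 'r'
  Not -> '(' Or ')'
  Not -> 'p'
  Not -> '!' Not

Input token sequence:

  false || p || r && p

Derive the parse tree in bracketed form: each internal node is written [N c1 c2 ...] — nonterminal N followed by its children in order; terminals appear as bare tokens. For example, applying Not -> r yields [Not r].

Or
Or || And
Or || And || And
And || And || And
Not || And || And
false || And || And
false || Not || And
false || p || And
false || p || And && Not
false || p || Not && Not
false || p || r && Not
false || p || r && p

[Or [Or [Or [And [Not false]]] || [And [Not p]]] || [And [And [Not r]] && [Not p]]]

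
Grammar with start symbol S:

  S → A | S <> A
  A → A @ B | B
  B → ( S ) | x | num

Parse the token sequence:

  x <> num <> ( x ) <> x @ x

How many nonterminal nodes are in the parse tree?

17

[S [S [S [S [A [B x]]] <> [A [B num]]] <> [A [B ( [S [A [B x]]] )]]] <> [A [A [B x]] @ [B x]]]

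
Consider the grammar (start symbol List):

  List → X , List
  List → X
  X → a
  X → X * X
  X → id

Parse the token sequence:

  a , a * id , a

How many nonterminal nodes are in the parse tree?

8

[List [X a] , [List [X [X a] * [X id]] , [List [X a]]]]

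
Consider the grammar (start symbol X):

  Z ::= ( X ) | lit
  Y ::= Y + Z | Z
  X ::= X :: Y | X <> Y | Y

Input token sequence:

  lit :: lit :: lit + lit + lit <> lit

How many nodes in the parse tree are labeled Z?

6

[X [X [X [X [Y [Z lit]]] :: [Y [Z lit]]] :: [Y [Y [Y [Z lit]] + [Z lit]] + [Z lit]]] <> [Y [Z lit]]]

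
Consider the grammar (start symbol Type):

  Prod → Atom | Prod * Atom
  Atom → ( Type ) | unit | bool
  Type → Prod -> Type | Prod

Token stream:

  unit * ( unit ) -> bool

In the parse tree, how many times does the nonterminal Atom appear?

[Type [Prod [Prod [Atom unit]] * [Atom ( [Type [Prod [Atom unit]]] )]] -> [Type [Prod [Atom bool]]]]

4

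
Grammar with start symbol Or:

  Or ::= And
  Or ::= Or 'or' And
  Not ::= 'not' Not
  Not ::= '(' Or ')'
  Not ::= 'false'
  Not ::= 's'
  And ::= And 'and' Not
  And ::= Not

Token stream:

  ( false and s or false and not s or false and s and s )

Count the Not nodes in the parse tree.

[Or [And [Not ( [Or [Or [Or [And [And [Not false]] and [Not s]]] or [And [And [Not false]] and [Not not [Not s]]]] or [And [And [And [Not false]] and [Not s]] and [Not s]]] )]]]

9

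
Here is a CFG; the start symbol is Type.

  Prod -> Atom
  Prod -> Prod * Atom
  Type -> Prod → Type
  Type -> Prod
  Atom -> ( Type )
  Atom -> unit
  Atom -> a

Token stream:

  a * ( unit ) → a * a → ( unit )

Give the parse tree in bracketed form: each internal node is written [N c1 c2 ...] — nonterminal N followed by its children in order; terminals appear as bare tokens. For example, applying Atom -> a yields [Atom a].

Type
Prod → Type
Prod * Atom → Type
Atom * Atom → Type
a * Atom → Type
a * ( Type ) → Type
a * ( Prod ) → Type
a * ( Atom ) → Type
a * ( unit ) → Type
a * ( unit ) → Prod → Type
a * ( unit ) → Prod * Atom → Type
a * ( unit ) → Atom * Atom → Type
a * ( unit ) → a * Atom → Type
a * ( unit ) → a * a → Type
a * ( unit ) → a * a → Prod
a * ( unit ) → a * a → Atom
a * ( unit ) → a * a → ( Type )
a * ( unit ) → a * a → ( Prod )
a * ( unit ) → a * a → ( Atom )
a * ( unit ) → a * a → ( unit )

[Type [Prod [Prod [Atom a]] * [Atom ( [Type [Prod [Atom unit]]] )]] → [Type [Prod [Prod [Atom a]] * [Atom a]] → [Type [Prod [Atom ( [Type [Prod [Atom unit]]] )]]]]]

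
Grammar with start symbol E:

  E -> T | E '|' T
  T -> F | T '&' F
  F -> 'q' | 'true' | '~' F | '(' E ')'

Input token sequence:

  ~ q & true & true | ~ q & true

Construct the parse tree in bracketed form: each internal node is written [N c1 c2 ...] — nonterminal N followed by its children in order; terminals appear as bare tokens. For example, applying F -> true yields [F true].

E
E | T
T | T
T & F | T
T & F & F | T
F & F & F | T
~ F & F & F | T
~ q & F & F | T
~ q & true & F | T
~ q & true & true | T
~ q & true & true | T & F
~ q & true & true | F & F
~ q & true & true | ~ F & F
~ q & true & true | ~ q & F
~ q & true & true | ~ q & true

[E [E [T [T [T [F ~ [F q]]] & [F true]] & [F true]]] | [T [T [F ~ [F q]]] & [F true]]]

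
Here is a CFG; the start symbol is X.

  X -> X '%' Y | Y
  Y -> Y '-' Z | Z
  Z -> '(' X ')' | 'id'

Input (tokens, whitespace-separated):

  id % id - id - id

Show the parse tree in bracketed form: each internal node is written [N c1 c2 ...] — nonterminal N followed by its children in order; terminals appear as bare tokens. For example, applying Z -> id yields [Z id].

X
X % Y
Y % Y
Z % Y
id % Y
id % Y - Z
id % Y - Z - Z
id % Z - Z - Z
id % id - Z - Z
id % id - id - Z
id % id - id - id

[X [X [Y [Z id]]] % [Y [Y [Y [Z id]] - [Z id]] - [Z id]]]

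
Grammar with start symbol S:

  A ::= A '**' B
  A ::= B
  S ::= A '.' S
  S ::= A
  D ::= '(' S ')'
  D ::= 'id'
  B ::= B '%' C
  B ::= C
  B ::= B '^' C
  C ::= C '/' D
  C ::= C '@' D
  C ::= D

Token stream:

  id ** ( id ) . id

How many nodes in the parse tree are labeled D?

[S [A [A [B [C [D id]]]] ** [B [C [D ( [S [A [B [C [D id]]]]] )]]]] . [S [A [B [C [D id]]]]]]

4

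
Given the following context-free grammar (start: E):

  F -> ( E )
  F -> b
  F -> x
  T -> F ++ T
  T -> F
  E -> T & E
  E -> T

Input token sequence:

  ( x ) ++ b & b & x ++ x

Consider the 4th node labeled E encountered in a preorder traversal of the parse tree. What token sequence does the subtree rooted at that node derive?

x ++ x

[E [T [F ( [E [T [F x]]] )] ++ [T [F b]]] & [E [T [F b]] & [E [T [F x] ++ [T [F x]]]]]]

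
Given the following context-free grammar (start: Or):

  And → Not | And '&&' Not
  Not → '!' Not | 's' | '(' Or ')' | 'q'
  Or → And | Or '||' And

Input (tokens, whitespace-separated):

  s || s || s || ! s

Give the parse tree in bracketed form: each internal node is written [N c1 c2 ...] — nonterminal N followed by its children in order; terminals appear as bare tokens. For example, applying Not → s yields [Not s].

Or
Or || And
Or || And || And
Or || And || And || And
And || And || And || And
Not || And || And || And
s || And || And || And
s || Not || And || And
s || s || And || And
s || s || Not || And
s || s || s || And
s || s || s || Not
s || s || s || ! Not
s || s || s || ! s

[Or [Or [Or [Or [And [Not s]]] || [And [Not s]]] || [And [Not s]]] || [And [Not ! [Not s]]]]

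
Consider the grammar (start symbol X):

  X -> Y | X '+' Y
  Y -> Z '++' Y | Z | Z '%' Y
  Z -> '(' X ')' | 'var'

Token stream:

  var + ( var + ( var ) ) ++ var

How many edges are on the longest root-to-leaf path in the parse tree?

[X [X [Y [Z var]]] + [Y [Z ( [X [X [Y [Z var]]] + [Y [Z ( [X [Y [Z var]]] )]]] )] ++ [Y [Z var]]]]

9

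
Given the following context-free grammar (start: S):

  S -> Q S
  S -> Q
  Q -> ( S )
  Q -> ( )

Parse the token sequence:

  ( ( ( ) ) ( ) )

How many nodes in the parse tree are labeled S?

4

[S [Q ( [S [Q ( [S [Q ( )]] )] [S [Q ( )]]] )]]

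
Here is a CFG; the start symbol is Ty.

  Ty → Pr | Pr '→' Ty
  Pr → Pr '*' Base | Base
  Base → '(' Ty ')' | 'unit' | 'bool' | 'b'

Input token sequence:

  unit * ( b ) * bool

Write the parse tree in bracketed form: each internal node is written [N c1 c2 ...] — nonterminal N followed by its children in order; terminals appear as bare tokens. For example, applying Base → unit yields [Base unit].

[Ty [Pr [Pr [Pr [Base unit]] * [Base ( [Ty [Pr [Base b]]] )]] * [Base bool]]]

Ty
Pr
Pr * Base
Pr * Base * Base
Base * Base * Base
unit * Base * Base
unit * ( Ty ) * Base
unit * ( Pr ) * Base
unit * ( Base ) * Base
unit * ( b ) * Base
unit * ( b ) * bool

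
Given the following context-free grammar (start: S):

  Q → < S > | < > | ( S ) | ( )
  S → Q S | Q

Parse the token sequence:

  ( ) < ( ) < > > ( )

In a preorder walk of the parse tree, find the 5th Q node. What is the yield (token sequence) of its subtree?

[S [Q ( )] [S [Q < [S [Q ( )] [S [Q < >]]] >] [S [Q ( )]]]]

( )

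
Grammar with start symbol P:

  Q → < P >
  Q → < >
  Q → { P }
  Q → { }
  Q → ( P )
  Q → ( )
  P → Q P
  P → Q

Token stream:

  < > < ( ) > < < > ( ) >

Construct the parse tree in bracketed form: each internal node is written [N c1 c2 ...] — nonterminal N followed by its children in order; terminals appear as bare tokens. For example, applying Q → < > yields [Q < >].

P
Q P
< > P
< > Q P
< > < P > P
< > < Q > P
< > < ( ) > P
< > < ( ) > Q
< > < ( ) > < P >
< > < ( ) > < Q P >
< > < ( ) > < < > P >
< > < ( ) > < < > Q >
< > < ( ) > < < > ( ) >

[P [Q < >] [P [Q < [P [Q ( )]] >] [P [Q < [P [Q < >] [P [Q ( )]]] >]]]]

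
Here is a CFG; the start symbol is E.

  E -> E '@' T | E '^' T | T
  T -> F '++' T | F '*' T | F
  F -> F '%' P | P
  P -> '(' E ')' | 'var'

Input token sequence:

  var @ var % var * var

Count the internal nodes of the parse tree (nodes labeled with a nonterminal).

13

[E [E [T [F [P var]]]] @ [T [F [F [P var]] % [P var]] * [T [F [P var]]]]]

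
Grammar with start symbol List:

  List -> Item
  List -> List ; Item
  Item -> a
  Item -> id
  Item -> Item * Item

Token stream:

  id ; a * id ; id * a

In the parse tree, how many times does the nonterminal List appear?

[List [List [List [Item id]] ; [Item [Item a] * [Item id]]] ; [Item [Item id] * [Item a]]]

3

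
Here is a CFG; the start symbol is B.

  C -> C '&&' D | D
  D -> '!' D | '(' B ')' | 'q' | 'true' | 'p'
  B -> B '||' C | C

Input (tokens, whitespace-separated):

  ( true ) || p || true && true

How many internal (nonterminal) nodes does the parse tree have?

14

[B [B [B [C [D ( [B [C [D true]]] )]]] || [C [D p]]] || [C [C [D true]] && [D true]]]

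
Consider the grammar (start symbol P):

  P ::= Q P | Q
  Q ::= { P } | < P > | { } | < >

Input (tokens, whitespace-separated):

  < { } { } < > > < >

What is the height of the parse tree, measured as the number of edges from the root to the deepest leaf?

6

[P [Q < [P [Q { }] [P [Q { }] [P [Q < >]]]] >] [P [Q < >]]]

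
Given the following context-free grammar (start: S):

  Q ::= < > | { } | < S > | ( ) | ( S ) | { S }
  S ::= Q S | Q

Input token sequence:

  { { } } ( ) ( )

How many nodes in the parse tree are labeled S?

[S [Q { [S [Q { }]] }] [S [Q ( )] [S [Q ( )]]]]

4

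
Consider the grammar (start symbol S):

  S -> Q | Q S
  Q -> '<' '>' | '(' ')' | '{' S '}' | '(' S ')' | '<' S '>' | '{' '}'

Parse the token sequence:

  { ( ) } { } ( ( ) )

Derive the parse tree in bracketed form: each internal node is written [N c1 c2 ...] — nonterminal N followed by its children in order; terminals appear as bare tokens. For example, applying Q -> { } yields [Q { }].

[S [Q { [S [Q ( )]] }] [S [Q { }] [S [Q ( [S [Q ( )]] )]]]]

S
Q S
{ S } S
{ Q } S
{ ( ) } S
{ ( ) } Q S
{ ( ) } { } S
{ ( ) } { } Q
{ ( ) } { } ( S )
{ ( ) } { } ( Q )
{ ( ) } { } ( ( ) )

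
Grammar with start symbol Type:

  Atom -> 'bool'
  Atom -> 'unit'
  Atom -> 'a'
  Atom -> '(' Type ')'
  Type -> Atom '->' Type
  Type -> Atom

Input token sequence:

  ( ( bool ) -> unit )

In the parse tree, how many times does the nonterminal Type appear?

4

[Type [Atom ( [Type [Atom ( [Type [Atom bool]] )] -> [Type [Atom unit]]] )]]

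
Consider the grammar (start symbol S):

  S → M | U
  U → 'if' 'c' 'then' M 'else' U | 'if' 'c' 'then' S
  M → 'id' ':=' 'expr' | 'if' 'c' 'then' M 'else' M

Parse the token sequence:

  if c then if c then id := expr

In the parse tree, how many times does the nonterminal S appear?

[S [U if c then [S [U if c then [S [M id := expr]]]]]]

3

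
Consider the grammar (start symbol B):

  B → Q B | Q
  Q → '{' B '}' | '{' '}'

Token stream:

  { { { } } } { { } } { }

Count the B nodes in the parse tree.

6

[B [Q { [B [Q { [B [Q { }]] }]] }] [B [Q { [B [Q { }]] }] [B [Q { }]]]]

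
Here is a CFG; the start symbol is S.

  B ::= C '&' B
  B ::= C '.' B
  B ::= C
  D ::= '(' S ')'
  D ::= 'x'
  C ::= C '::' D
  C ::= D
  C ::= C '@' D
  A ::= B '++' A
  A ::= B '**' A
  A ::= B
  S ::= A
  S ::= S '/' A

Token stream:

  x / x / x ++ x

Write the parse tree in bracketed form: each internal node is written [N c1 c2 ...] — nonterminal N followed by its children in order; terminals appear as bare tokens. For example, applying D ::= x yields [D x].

S
S / A
S / A / A
A / A / A
B / A / A
C / A / A
D / A / A
x / A / A
x / B / A
x / C / A
x / D / A
x / x / A
x / x / B ++ A
x / x / C ++ A
x / x / D ++ A
x / x / x ++ A
x / x / x ++ B
x / x / x ++ C
x / x / x ++ D
x / x / x ++ x

[S [S [S [A [B [C [D x]]]]] / [A [B [C [D x]]]]] / [A [B [C [D x]]] ++ [A [B [C [D x]]]]]]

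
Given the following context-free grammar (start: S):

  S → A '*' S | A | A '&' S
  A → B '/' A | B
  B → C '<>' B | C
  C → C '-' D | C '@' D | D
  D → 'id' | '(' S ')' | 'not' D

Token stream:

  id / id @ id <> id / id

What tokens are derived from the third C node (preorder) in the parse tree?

[S [A [B [C [D id]]] / [A [B [C [C [D id]] @ [D id]] <> [B [C [D id]]]] / [A [B [C [D id]]]]]]]

id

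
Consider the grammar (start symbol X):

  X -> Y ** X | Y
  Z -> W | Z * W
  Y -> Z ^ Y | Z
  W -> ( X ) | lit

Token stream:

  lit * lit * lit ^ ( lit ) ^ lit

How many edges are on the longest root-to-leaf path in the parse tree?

[X [Y [Z [Z [Z [W lit]] * [W lit]] * [W lit]] ^ [Y [Z [W ( [X [Y [Z [W lit]]]] )]] ^ [Y [Z [W lit]]]]]]

9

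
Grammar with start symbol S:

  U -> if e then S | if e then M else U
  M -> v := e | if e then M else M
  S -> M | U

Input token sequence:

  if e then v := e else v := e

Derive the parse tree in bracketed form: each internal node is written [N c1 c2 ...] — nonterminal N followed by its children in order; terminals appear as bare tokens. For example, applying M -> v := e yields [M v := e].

S
M
if e then M else M
if e then v := e else M
if e then v := e else v := e

[S [M if e then [M v := e] else [M v := e]]]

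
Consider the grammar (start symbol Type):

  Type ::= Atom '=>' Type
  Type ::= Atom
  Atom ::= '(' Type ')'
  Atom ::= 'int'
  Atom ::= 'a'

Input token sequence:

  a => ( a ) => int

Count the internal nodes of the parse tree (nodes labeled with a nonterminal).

[Type [Atom a] => [Type [Atom ( [Type [Atom a]] )] => [Type [Atom int]]]]

8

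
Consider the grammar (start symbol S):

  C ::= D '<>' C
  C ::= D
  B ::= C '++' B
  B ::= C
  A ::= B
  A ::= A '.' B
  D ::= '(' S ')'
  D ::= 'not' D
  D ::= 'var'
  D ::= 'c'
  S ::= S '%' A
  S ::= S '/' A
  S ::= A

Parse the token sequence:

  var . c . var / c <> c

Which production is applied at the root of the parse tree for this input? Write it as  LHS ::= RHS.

[S [S [A [A [A [B [C [D var]]]] . [B [C [D c]]]] . [B [C [D var]]]]] / [A [B [C [D c] <> [C [D c]]]]]]

S ::= S '/' A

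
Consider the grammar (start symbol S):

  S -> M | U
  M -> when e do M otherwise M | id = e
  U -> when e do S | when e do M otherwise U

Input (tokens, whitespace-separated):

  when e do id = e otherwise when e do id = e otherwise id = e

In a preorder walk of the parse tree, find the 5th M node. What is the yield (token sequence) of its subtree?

id = e

[S [M when e do [M id = e] otherwise [M when e do [M id = e] otherwise [M id = e]]]]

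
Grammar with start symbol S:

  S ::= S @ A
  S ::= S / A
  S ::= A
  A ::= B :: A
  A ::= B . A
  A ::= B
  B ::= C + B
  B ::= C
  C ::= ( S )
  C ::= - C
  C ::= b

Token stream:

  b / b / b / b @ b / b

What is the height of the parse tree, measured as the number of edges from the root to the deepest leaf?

[S [S [S [S [S [S [A [B [C b]]]] / [A [B [C b]]]] / [A [B [C b]]]] / [A [B [C b]]]] @ [A [B [C b]]]] / [A [B [C b]]]]

9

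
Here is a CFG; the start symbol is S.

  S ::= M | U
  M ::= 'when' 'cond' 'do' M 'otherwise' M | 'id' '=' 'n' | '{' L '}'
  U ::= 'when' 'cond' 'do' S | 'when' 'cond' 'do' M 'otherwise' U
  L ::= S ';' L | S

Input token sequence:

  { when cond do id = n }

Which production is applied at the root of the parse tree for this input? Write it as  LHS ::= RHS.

[S [M { [L [S [U when cond do [S [M id = n]]]]] }]]

S ::= M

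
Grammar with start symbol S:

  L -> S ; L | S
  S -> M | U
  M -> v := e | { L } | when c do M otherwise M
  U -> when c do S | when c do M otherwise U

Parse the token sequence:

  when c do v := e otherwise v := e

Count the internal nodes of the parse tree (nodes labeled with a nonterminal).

[S [M when c do [M v := e] otherwise [M v := e]]]

4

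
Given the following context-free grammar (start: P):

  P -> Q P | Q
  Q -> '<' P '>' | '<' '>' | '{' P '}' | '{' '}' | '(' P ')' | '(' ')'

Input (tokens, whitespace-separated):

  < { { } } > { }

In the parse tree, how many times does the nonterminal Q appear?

4

[P [Q < [P [Q { [P [Q { }]] }]] >] [P [Q { }]]]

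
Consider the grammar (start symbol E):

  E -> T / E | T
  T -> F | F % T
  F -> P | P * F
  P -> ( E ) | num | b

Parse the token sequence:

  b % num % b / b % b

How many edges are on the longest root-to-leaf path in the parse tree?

[E [T [F [P b]] % [T [F [P num]] % [T [F [P b]]]]] / [E [T [F [P b]] % [T [F [P b]]]]]]

6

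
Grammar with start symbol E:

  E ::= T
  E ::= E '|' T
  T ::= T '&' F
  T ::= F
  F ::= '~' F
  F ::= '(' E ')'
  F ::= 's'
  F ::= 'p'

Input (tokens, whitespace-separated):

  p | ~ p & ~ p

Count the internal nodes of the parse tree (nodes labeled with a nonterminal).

10

[E [E [T [F p]]] | [T [T [F ~ [F p]]] & [F ~ [F p]]]]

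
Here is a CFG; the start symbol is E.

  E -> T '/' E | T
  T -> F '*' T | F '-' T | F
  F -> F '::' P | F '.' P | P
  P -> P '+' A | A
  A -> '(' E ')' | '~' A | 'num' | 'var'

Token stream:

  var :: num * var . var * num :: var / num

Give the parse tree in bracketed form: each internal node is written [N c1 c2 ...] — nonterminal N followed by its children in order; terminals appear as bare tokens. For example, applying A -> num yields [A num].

[E [T [F [F [P [A var]]] :: [P [A num]]] * [T [F [F [P [A var]]] . [P [A var]]] * [T [F [F [P [A num]]] :: [P [A var]]]]]] / [E [T [F [P [A num]]]]]]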